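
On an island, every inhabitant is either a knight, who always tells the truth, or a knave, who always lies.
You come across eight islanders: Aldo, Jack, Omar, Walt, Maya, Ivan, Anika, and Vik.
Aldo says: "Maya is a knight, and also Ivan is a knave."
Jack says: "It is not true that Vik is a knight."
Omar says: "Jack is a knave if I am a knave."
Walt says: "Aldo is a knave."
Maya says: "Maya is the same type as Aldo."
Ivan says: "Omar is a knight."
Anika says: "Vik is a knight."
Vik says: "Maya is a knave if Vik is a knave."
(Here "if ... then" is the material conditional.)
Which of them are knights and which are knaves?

Aldo is a knight; "Maya is a knight, and also Ivan is a knave" is true, as required.
Jack is a knight, so "it is not true that Vik is a knight" must be true — and it is.
Omar is a knave, and the claim "Jack is a knave if I am a knave" is indeed False.
Since Walt is a knave, "Aldo is a knave" needs to be False, which holds.
Maya is a knight, and the claim "Maya is the same type as Aldo" is indeed true.
As a knave, Ivan's statement "Omar is a knight" should be False; it is.
Anika is a knave; "Vik is a knight" is False, as required.
As a knave, Vik's statement "Maya is a knave if Vik is a knave" should be False; it is.

Aldo is a knight, Jack is a knight, Omar is a knave, Walt is a knave, Maya is a knight, Ivan is a knave, Anika is a knave, and Vik is a knave.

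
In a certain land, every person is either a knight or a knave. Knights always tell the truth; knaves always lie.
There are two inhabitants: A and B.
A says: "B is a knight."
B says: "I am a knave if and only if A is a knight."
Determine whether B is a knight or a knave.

B is a knave.

Consistent assignments: {A=knave, B=knave}
In every consistent assignment, B is a knave.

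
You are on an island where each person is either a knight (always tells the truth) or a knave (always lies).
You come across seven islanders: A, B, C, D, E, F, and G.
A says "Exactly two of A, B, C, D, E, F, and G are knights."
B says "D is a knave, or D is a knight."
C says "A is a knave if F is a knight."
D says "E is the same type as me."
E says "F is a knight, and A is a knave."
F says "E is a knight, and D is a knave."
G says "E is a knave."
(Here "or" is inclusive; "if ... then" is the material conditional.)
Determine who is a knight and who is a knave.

A is a knave, B is a knight, C is a knight, D is a knave, E is a knight, F is a knight, and G is a knave.

A (knave): "exactly two of A, B, C, D, E, F, and G are knights" — False. ✓
B is a knight, so "D is a knave, or D is a knight" must be True — and it is.
C is a knight; "A is a knave if F is a knight" is True, as required.
Since D is a knave, "E is the same type as me" needs to be False, which holds.
Since E is a knight, "F is a knight, and A is a knave" needs to be True, which holds.
F (knight): "E is a knight, and D is a knave" — True. ✓
G is a knave, and the claim "E is a knave" is indeed False.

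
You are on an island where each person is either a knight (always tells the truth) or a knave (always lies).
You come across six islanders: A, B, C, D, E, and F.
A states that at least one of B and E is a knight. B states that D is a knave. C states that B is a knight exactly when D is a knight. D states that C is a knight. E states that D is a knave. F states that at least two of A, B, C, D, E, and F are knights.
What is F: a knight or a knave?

F is a knight.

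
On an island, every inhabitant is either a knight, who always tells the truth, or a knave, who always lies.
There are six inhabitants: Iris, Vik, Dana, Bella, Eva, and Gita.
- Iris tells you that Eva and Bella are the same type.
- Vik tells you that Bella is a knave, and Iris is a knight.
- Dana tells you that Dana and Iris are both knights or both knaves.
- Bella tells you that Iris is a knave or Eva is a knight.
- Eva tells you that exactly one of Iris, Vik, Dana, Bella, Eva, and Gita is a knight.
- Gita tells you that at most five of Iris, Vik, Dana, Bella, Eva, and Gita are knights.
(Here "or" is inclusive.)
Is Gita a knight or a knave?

Gita is a knight.

Consistent assignments: {Iris=knight, Vik=knight, Dana=knight, Bella=knave, Eva=knave, Gita=knight}; {Iris=knight, Vik=knight, Dana=knave, Bella=knave, Eva=knave, Gita=knight}
In every consistent assignment, Gita is a knight.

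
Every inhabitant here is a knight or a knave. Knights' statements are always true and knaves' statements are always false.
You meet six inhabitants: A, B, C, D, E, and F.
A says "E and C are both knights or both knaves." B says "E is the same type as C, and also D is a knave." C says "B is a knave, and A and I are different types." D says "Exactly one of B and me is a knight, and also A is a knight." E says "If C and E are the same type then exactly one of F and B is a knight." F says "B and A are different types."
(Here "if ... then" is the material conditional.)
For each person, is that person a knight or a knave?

A (knave): "E and C are both knights or both knaves" — False. ✓
B (knave): "E is the same type as C, and also D is a knave" — False. ✓
C is a knave, so "B is a knave, and A and I are different types" must be False — and it is.
D (knave): "exactly one of B and me is a knight, and also A is a knight" — False. ✓
E (knight): "if C and E are the same type then exactly one of F and B is a knight" — True. ✓
F is a knave; "B and A are different types" is False, as required.

A is a knave, B is a knave, C is a knave, D is a knave, E is a knight, and F is a knave.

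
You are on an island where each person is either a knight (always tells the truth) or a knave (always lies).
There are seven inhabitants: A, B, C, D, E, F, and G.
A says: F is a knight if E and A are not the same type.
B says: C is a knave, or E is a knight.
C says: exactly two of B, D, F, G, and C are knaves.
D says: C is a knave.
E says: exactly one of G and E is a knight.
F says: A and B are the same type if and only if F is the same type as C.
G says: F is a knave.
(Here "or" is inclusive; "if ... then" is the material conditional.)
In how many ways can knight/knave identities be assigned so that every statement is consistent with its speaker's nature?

1

Consistent assignments:
  A=knight, B=knight, C=knight, D=knave, E=knight, F=knight, G=knave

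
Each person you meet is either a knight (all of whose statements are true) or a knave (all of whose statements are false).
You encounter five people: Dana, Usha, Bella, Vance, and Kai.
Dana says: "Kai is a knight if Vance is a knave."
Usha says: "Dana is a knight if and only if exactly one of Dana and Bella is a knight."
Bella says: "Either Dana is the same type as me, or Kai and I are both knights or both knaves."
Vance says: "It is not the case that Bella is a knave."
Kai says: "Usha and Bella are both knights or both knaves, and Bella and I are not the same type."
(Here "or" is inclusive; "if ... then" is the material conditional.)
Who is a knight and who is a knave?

As a knight, Dana's statement "Kai is a knight if Vance is a knave" should be true; it is.
Usha is a knave; "Dana is a knight if and only if exactly one of Dana and Bella is a knight" is false, as required.
Bella is a knight, and the claim "either Dana is the same type as me, or Kai and I are both knights or both knaves" is indeed true.
Vance is a knight, so "it is not the case that Bella is a knave" must be true — and it is.
Kai is a knave, so "Usha and Bella are both knights or both knaves, and Bella and I are not the same type" must be false — and it is.

Knights: Dana, Bella, and Vance. Knaves: Usha and Kai.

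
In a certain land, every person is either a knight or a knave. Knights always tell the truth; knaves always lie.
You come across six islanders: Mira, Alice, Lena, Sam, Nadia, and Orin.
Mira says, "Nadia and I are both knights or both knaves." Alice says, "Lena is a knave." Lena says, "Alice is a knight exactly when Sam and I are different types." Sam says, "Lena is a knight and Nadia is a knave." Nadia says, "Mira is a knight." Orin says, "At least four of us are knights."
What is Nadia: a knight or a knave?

Consistent assignments: {Mira=knight, Alice=knight, Lena=knave, Sam=knave, Nadia=knight, Orin=knight}; {Mira=knight, Alice=knight, Lena=knave, Sam=knave, Nadia=knight, Orin=knave}
In every consistent assignment, Nadia is a knight.

Nadia is a knight.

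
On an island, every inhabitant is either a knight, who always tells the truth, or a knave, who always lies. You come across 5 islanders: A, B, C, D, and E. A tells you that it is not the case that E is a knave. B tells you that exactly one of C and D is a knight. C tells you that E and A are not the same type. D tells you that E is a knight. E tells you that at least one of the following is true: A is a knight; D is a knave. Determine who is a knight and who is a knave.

A is a knight, B is a knight, C is a knave, D is a knight, and E is a knight.

Since A is a knight, "it is not the case that E is a knave" needs to be true, which holds.
B is a knight; "exactly one of C and D is a knight" is true, as required.
As a knave, C's statement "E and A are not the same type" should be False; it is.
D (knight): "E is a knight" — true. ✓
E is a knight; "at least one of the following is true: A is a knight; D is a knave" is true, as required.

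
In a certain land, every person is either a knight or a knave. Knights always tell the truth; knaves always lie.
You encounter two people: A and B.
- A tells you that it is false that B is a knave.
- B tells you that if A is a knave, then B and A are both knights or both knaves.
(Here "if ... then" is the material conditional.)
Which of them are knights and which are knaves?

Suppose A is a knave. Then A's statement "it is false that B is a knave" would have to be false. Checking the 2 ways to assign the others, none is consistent with every speaker.
(For instance, with B=knight, A's claim "it is false that B is a knave" comes out true where it would need to be false.)
So A must be a knight, making "it is false that B is a knave" true. Taking A=knight, B=knight, each remaining statement checks out:
  B (knight): "if A is a knave, then B and A are both knights or both knaves" — true. ✓
This is the unique consistent assignment.

A is a knight and B is a knight.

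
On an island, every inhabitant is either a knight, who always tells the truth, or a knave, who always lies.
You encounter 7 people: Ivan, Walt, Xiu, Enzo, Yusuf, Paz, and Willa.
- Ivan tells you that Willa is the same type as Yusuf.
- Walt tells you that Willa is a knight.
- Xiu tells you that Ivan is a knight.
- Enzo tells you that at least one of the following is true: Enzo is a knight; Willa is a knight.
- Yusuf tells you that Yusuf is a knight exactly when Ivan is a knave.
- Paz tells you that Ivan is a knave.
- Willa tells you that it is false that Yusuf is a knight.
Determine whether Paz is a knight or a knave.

Paz is a knight.

Consistent assignments: {Ivan=knave, Walt=knight, Xiu=knave, Enzo=knight, Yusuf=knave, Paz=knight, Willa=knight}; {Ivan=knave, Walt=knave, Xiu=knave, Enzo=knight, Yusuf=knight, Paz=knight, Willa=knave}; {Ivan=knave, Walt=knave, Xiu=knave, Enzo=knave, Yusuf=knight, Paz=knight, Willa=knave}
In every consistent assignment, Paz is a knight.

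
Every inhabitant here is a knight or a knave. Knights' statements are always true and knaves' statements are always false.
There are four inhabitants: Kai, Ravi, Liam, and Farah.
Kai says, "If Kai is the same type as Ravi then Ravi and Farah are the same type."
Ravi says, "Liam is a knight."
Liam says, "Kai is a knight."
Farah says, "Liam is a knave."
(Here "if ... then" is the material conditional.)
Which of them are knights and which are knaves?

Knights: Farah. Knaves: Kai, Ravi, and Liam.

Since Kai is a knave, "if Kai is the same type as Ravi then Ravi and Farah are the same type" needs to be false, which holds.
Ravi (knave): "Liam is a knight" — false. ✓
Liam is a knave, and the claim "Kai is a knight" is indeed false.
Farah (knight): "Liam is a knave" — true. ✓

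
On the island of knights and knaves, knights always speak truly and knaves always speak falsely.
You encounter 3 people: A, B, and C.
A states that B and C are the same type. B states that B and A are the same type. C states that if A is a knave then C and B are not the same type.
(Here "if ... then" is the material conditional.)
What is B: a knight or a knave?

B is a knight.

Consistent assignments: {A=knight, B=knight, C=knight}
In every consistent assignment, B is a knight.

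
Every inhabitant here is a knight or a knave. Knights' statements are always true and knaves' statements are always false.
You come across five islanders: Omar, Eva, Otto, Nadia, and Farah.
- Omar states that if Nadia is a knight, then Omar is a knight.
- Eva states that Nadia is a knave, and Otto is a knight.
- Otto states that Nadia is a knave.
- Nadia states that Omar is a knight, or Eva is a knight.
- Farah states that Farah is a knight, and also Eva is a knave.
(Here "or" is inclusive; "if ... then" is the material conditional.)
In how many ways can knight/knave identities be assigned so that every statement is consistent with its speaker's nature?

2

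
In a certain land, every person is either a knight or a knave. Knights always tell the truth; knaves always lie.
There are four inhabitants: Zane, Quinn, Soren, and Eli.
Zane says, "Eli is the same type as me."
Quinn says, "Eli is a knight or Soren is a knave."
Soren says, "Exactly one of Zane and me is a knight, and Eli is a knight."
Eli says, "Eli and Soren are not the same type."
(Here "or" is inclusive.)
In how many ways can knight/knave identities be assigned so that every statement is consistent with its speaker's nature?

1

Consistent assignments:
  Zane=knave, Quinn=knight, Soren=knave, Eli=knight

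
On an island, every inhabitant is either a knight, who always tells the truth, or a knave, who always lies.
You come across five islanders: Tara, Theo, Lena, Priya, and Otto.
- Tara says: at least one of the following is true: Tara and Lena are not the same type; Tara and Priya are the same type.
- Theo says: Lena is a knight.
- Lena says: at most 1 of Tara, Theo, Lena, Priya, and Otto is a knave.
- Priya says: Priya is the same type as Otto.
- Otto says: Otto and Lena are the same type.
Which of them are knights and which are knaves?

Tara is a knight, Theo is a knight, Lena is a knight, Priya is a knight, and Otto is a knight.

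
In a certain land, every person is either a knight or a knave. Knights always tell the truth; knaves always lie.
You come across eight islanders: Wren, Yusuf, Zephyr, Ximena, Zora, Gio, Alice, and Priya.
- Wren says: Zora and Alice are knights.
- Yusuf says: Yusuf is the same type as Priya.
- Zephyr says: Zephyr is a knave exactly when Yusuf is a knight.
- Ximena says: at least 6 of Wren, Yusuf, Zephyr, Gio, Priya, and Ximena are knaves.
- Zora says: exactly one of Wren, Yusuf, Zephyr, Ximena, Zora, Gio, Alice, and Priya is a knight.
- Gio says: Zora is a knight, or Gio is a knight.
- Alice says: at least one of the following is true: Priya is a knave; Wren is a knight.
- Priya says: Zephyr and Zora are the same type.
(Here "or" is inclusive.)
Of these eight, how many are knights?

2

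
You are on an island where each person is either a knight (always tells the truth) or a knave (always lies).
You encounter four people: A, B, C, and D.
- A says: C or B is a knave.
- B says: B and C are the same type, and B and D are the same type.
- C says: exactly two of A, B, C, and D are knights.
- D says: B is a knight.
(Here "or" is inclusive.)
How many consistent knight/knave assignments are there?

1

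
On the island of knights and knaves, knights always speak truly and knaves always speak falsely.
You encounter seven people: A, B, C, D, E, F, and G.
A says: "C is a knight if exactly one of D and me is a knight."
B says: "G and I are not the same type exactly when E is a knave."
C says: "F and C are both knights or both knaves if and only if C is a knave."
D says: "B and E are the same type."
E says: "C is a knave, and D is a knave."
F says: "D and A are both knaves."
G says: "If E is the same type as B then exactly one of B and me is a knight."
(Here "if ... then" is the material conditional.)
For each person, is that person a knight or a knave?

A is a knight, so "C is a knight if exactly one of D and me is a knight" must be true — and it is.
B is a knave, so "G and I are not the same type exactly when E is a knave" must be False — and it is.
C (knight): "F and C are both knights or both knaves if and only if C is a knave" — true. ✓
D is a knight, and the claim "B and E are the same type" is indeed true.
E is a knave, and the claim "C is a knave, and D is a knave" is indeed False.
F is a knave; "D and A are both knaves" is False, as required.
Since G is a knave, "if E is the same type as B then exactly one of B and me is a knight" needs to be False, which holds.

A is a knight, B is a knave, C is a knight, D is a knight, E is a knave, F is a knave, and G is a knave.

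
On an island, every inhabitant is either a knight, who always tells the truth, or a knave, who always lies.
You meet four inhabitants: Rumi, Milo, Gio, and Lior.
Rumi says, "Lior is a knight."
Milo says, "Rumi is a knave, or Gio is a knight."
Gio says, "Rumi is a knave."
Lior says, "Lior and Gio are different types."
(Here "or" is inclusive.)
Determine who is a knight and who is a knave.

Rumi is a knight; "Lior is a knight" is true, as required.
As a knave, Milo's statement "Rumi is a knave, or Gio is a knight" should be false; it is.
Since Gio is a knave, "Rumi is a knave" needs to be false, which holds.
Lior is a knight, and the claim "Lior and Gio are different types" is indeed true.

Knights: Rumi and Lior. Knaves: Milo and Gio.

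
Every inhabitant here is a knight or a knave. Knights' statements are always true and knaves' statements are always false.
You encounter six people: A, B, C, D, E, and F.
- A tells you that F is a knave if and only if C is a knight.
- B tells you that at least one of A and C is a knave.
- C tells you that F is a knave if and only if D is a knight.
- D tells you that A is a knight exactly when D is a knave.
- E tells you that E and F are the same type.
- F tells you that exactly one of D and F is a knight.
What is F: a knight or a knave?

F is a knight.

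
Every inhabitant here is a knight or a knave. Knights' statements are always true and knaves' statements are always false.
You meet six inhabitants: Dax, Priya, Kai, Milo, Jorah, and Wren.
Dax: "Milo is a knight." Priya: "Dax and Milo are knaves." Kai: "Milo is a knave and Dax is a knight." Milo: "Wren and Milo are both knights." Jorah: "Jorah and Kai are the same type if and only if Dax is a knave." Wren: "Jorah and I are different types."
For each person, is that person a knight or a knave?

Dax is a knight, Priya is a knave, Kai is a knave, Milo is a knight, Jorah is a knave, and Wren is a knight.

Since Dax is a knight, "Milo is a knight" needs to be true, which holds.
Priya is a knave, so "Dax and Milo are knaves" must be False — and it is.
Kai is a knave, and the claim "Milo is a knave and Dax is a knight" is indeed False.
Milo (knight): "Wren and Milo are both knights" — true. ✓
Jorah is a knave, so "Jorah and Kai are the same type if and only if Dax is a knave" must be False — and it is.
Since Wren is a knight, "Jorah and I are different types" needs to be true, which holds.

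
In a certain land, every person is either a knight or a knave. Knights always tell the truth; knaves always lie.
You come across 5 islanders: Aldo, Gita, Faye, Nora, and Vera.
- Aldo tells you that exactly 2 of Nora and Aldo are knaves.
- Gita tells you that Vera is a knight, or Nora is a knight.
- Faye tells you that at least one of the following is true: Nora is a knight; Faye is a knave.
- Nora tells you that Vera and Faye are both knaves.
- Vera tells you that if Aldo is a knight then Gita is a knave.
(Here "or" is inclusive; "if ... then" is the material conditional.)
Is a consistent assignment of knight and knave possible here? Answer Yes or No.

No

Checking all 32 assignments, each has at least one speaker whose statement's truth value contradicts their type.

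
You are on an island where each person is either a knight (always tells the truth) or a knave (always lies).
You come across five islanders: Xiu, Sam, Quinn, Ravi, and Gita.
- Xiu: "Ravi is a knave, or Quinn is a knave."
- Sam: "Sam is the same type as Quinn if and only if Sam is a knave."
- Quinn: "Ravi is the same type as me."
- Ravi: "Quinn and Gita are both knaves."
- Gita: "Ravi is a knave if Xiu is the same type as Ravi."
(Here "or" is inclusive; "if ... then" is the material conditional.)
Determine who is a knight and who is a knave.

Xiu is a knight, Sam is a knight, Quinn is a knave, Ravi is a knight, and Gita is a knave.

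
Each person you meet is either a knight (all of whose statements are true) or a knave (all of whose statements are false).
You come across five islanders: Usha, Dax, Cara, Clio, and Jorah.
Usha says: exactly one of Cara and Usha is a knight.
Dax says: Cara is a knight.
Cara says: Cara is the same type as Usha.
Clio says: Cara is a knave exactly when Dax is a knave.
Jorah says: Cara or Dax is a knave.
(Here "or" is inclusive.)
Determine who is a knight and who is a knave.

Usha is a knight; "exactly one of Cara and Usha is a knight" is True, as required.
Dax is a knave, so "Cara is a knight" must be false — and it is.
As a knave, Cara's statement "Cara is the same type as Usha" should be false; it is.
Since Clio is a knight, "Cara is a knave exactly when Dax is a knave" needs to be True, which holds.
As a knight, Jorah's statement "Cara or Dax is a knave" should be True; it is.

Knights: Usha, Clio, and Jorah. Knaves: Dax and Cara.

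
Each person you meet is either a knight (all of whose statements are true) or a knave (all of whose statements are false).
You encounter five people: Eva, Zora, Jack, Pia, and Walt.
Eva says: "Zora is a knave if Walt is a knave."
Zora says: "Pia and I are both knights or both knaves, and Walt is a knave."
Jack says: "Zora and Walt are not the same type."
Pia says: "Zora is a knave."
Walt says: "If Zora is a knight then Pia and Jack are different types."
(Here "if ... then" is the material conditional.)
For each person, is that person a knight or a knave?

Eva is a knight, and the claim "Zora is a knave if Walt is a knave" is indeed True.
Since Zora is a knave, "Pia and I are both knights or both knaves, and Walt is a knave" needs to be False, which holds.
Jack is a knight; "Zora and Walt are not the same type" is True, as required.
Pia (knight): "Zora is a knave" — True. ✓
Walt is a knight, and the claim "if Zora is a knight then Pia and Jack are different types" is indeed True.

Eva is a knight, Zora is a knave, Jack is a knight, Pia is a knight, and Walt is a knight.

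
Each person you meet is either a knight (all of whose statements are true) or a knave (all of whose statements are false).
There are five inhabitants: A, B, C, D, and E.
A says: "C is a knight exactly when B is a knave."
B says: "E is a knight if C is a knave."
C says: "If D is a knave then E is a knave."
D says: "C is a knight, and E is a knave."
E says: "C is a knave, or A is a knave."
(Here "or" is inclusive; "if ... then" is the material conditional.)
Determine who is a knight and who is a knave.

A is a knight, B is a knight, C is a knave, D is a knave, and E is a knight.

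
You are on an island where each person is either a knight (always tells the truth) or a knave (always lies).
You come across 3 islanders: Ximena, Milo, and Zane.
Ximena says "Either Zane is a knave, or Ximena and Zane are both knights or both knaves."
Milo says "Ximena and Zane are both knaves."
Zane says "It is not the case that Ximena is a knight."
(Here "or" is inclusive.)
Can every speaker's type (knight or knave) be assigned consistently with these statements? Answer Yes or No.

Yes

One consistent assignment: Ximena=knight, Milo=knave, Zane=knave.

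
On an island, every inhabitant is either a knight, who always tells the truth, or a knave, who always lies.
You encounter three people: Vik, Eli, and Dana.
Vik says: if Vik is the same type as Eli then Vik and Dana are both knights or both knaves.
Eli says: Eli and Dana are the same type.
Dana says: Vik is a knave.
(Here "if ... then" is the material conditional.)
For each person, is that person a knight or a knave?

Vik is a knave, Eli is a knave, and Dana is a knight.

Suppose Vik is a knight. Then Vik's statement "if Vik is the same type as Eli then Vik and Dana are both knights or both knaves" would have to be true. Checking the 4 ways to assign the others, none is consistent with every speaker.
(For instance, with Eli=knave, Dana=knight, Dana's claim "Vik is a knave" comes out false where it would need to be true.)
So Vik must be a knave, making "if Vik is the same type as Eli then Vik and Dana are both knights or both knaves" false. Taking Vik=knave, Eli=knave, Dana=knight, each remaining statement checks out:
  Eli (knave): "Eli and Dana are the same type" — false. ✓
  Dana (knight): "Vik is a knave" — true. ✓
This is the unique consistent assignment.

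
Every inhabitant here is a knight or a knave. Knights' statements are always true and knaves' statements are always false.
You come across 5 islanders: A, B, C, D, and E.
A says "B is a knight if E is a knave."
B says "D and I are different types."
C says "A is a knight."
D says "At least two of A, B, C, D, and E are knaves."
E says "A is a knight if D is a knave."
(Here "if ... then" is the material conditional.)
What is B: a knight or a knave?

Consistent assignments: {A=knight, B=knight, C=knight, D=knave, E=knight}
In every consistent assignment, B is a knight.

B is a knight.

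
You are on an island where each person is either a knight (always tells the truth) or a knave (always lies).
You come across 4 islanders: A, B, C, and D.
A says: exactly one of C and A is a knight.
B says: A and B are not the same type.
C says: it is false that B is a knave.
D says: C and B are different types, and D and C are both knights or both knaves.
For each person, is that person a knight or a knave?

A is a knave, B is a knave, C is a knave, and D is a knave.

A is a knave, so "exactly one of C and A is a knight" must be False — and it is.
B (knave): "A and B are not the same type" — False. ✓
C is a knave; "it is false that B is a knave" is False, as required.
D (knave): "C and B are different types, and D and C are both knights or both knaves" — False. ✓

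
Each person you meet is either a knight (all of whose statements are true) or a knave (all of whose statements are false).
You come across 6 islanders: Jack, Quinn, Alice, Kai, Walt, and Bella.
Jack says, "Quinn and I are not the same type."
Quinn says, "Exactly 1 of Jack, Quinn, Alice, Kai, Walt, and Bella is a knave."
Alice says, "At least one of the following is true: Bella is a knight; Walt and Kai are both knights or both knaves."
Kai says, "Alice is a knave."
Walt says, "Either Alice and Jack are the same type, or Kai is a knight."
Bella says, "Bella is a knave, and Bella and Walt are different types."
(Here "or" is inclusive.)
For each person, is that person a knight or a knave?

Jack is a knave, Quinn is a knave, Alice is a knight, Kai is a knave, Walt is a knave, and Bella is a knave.

As a knave, Jack's statement "Quinn and I are not the same type" should be false; it is.
Quinn is a knave, so "exactly 1 of Jack, Quinn, Alice, Kai, Walt, and Bella is a knave" must be false — and it is.
Alice is a knight, and the claim "at least one of the following is true: Bella is a knight; Walt and Kai are both knights or both knaves" is indeed True.
Since Kai is a knave, "Alice is a knave" needs to be false, which holds.
Walt is a knave, and the claim "either Alice and Jack are the same type, or Kai is a knight" is indeed false.
Bella is a knave, so "Bella is a knave, and Bella and Walt are different types" must be false — and it is.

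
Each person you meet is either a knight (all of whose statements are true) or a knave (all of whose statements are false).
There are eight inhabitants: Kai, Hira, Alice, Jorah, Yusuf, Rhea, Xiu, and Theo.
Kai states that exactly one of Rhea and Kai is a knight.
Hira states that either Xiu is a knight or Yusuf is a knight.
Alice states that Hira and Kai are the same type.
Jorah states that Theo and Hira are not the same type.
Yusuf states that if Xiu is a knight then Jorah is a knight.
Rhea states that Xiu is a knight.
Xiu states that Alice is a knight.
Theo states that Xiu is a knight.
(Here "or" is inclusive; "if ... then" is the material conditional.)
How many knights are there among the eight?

The unique consistent assignment is Kai=knave, Hira=knight, Alice=knave, Jorah=knight, Yusuf=knight, Rhea=knave, Xiu=knave, Theo=knave.
That has 3 knights.

3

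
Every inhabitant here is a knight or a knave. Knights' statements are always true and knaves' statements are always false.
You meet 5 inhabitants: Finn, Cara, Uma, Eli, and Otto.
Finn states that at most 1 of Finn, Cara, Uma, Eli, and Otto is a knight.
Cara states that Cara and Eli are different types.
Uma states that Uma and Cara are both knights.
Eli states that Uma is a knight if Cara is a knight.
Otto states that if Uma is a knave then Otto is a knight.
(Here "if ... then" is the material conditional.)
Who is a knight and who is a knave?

Finn is a knave, Cara is a knight, Uma is a knave, Eli is a knave, and Otto is a knight.

Suppose Finn is a knight. Then Finn's statement "at most 1 of Finn, Cara, Uma, Eli, and Otto is a knight" would have to be true. Checking the 16 ways to assign the others, none is consistent with every speaker.
(For instance, with Cara=knight, Uma=knave, Eli=knave, Otto=knight, Finn's claim "at most 1 of Finn, Cara, Uma, Eli, and Otto is a knight" comes out false where it would need to be true.)
So Finn must be a knave, making "at most 1 of Finn, Cara, Uma, Eli, and Otto is a knight" false. Taking Finn=knave, Cara=knight, Uma=knave, Eli=knave, Otto=knight, each remaining statement checks out:
  Cara (knight): "Cara and Eli are different types" — true. ✓
  Uma (knave): "Uma and Cara are both knights" — false. ✓
  Eli (knave): "Uma is a knight if Cara is a knight" — false. ✓
  Otto (knight): "if Uma is a knave then Otto is a knight" — true. ✓
This is the unique consistent assignment.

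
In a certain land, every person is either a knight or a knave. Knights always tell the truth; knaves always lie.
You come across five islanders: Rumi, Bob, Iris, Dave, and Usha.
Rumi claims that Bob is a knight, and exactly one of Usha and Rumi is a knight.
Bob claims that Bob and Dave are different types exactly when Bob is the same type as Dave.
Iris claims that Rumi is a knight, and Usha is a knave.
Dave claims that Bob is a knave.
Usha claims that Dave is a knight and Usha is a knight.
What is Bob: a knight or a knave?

Bob is a knave.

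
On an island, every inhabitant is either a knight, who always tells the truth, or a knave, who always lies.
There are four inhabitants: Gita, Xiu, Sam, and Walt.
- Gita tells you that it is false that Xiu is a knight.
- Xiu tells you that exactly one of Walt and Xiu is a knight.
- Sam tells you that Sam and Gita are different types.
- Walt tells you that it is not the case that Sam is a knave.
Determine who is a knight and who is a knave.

Gita is a knave, Xiu is a knight, Sam is a knave, and Walt is a knave.

As a knave, Gita's statement "it is false that Xiu is a knight" should be false; it is.
Xiu is a knight, so "exactly one of Walt and Xiu is a knight" must be true — and it is.
Sam is a knave; "Sam and Gita are different types" is false, as required.
Walt (knave): "it is not the case that Sam is a knave" — false. ✓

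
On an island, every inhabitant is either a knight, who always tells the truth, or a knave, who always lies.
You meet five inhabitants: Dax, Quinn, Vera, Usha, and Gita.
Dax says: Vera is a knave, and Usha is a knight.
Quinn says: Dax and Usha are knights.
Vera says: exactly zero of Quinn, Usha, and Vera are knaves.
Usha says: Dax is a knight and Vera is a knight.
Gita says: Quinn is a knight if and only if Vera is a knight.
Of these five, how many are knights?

1

The unique consistent assignment is Dax=knave, Quinn=knave, Vera=knave, Usha=knave, Gita=knight.
That has 1 knight.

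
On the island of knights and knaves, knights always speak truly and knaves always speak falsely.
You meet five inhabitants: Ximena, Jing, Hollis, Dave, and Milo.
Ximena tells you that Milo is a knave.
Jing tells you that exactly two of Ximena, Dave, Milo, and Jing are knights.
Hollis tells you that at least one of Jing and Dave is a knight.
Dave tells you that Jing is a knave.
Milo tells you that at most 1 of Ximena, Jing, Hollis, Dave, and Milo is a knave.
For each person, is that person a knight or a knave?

Ximena is a knight, Jing is a knight, Hollis is a knight, Dave is a knave, and Milo is a knave.

Suppose Ximena is a knave. Then Ximena's statement "Milo is a knave" would have to be false. Checking the 16 ways to assign the others, none is consistent with every speaker.
(For instance, with Jing=knight, Hollis=knight, Dave=knave, Milo=knave, Ximena's claim "Milo is a knave" comes out true where it would need to be false.)
So Ximena must be a knight, making "Milo is a knave" true. Taking Ximena=knight, Jing=knight, Hollis=knight, Dave=knave, Milo=knave, each remaining statement checks out:
  Jing (knight): "exactly two of Ximena, Dave, Milo, and Jing are knights" — true. ✓
  Hollis (knight): "at least one of Jing and Dave is a knight" — true. ✓
  Dave (knave): "Jing is a knave" — false. ✓
  Milo (knave): "at most 1 of Ximena, Jing, Hollis, Dave, and Milo is a knave" — false. ✓
This is the unique consistent assignment.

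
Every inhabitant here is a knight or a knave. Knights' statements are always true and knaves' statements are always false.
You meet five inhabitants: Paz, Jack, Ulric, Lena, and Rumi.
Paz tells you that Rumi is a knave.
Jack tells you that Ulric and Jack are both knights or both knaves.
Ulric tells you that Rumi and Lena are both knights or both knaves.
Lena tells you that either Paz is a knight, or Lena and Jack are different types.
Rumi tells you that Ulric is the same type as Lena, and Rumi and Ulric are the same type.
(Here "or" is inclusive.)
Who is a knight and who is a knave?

Suppose Paz is a knight. Then Paz's statement "Rumi is a knave" would have to be true. Checking the 16 ways to assign the others, none is consistent with every speaker.
(For instance, with Jack=knave, Ulric=knight, Lena=knight, Rumi=knight, Paz's claim "Rumi is a knave" comes out false where it would need to be true.)
So Paz must be a knave, making "Rumi is a knave" false. Taking Paz=knave, Jack=knave, Ulric=knight, Lena=knight, Rumi=knight, each remaining statement checks out:
  Jack (knave): "Ulric and Jack are both knights or both knaves" — false. ✓
  Ulric (knight): "Rumi and Lena are both knights or both knaves" — true. ✓
  Lena (knight): "either Paz is a knight, or Lena and Jack are different types" — true. ✓
  Rumi (knight): "Ulric is the same type as Lena, and Rumi and Ulric are the same type" — true. ✓
This is the unique consistent assignment.

Paz is a knave, Jack is a knave, Ulric is a knight, Lena is a knight, and Rumi is a knight.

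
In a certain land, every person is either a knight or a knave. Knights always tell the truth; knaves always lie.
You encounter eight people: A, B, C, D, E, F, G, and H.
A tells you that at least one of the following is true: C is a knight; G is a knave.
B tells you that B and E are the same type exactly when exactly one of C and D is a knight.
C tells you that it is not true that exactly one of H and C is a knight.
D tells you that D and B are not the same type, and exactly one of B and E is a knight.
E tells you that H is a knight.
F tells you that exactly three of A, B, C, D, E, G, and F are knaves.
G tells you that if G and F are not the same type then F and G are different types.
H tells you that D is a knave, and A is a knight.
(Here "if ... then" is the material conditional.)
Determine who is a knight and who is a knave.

Since A is a knight, "at least one of the following is true: C is a knight; G is a knave" needs to be true, which holds.
B is a knight, so "B and E are the same type exactly when exactly one of C and D is a knight" must be true — and it is.
C is a knight; "it is not true that exactly one of H and C is a knight" is true, as required.
D is a knave, and the claim "D and B are not the same type, and exactly one of B and E is a knight" is indeed false.
As a knight, E's statement "H is a knight" should be true; it is.
As a knave, F's statement "exactly three of A, B, C, D, E, G, and F are knaves" should be false; it is.
Since G is a knight, "if G and F are not the same type then F and G are different types" needs to be true, which holds.
H is a knight; "D is a knave, and A is a knight" is true, as required.

Knights: A, B, C, E, G, and H. Knaves: D and F.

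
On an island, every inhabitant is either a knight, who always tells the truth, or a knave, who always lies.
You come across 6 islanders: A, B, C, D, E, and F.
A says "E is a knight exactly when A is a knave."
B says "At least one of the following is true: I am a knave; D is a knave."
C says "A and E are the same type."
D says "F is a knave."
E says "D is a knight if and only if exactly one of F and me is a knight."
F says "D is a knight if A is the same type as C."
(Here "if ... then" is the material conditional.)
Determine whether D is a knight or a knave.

D is a knave.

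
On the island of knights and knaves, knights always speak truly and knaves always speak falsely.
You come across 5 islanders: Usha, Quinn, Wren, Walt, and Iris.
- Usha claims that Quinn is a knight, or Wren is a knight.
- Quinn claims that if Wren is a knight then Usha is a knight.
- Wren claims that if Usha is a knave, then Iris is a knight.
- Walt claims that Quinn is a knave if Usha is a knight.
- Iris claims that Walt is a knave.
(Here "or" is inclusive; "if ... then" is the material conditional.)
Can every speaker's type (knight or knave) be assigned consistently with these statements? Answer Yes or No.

Yes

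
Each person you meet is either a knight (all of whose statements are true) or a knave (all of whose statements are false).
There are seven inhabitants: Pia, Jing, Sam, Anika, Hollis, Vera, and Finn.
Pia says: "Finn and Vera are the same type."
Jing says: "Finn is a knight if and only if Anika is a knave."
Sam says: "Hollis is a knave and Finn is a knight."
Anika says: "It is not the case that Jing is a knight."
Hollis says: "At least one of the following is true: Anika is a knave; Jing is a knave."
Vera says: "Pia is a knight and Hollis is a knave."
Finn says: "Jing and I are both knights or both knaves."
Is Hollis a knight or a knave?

Hollis is a knight.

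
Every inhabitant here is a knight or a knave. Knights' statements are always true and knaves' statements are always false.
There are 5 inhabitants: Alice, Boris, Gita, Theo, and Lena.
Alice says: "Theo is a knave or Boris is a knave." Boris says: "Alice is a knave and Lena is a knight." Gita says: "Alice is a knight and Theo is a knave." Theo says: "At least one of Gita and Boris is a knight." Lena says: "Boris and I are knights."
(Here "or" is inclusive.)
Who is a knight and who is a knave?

Knights: Boris, Theo, and Lena. Knaves: Alice and Gita.

Since Alice is a knave, "Theo is a knave or Boris is a knave" needs to be False, which holds.
Boris (knight): "Alice is a knave and Lena is a knight" — True. ✓
As a knave, Gita's statement "Alice is a knight and Theo is a knave" should be False; it is.
As a knight, Theo's statement "at least one of Gita and Boris is a knight" should be True; it is.
Lena is a knight, so "Boris and I are knights" must be True — and it is.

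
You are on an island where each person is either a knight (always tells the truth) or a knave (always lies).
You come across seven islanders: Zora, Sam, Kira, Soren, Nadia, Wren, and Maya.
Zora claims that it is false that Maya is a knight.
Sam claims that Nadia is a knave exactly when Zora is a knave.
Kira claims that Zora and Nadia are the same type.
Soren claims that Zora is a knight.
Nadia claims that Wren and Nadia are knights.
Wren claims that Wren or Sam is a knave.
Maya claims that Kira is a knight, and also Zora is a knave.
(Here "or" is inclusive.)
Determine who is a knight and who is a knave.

Knights: Zora, Soren, and Wren. Knaves: Sam, Kira, Nadia, and Maya.

Since Zora is a knight, "it is false that Maya is a knight" needs to be true, which holds.
Since Sam is a knave, "Nadia is a knave exactly when Zora is a knave" needs to be False, which holds.
Since Kira is a knave, "Zora and Nadia are the same type" needs to be False, which holds.
Soren is a knight; "Zora is a knight" is true, as required.
Nadia is a knave, so "Wren and Nadia are knights" must be False — and it is.
Wren is a knight, so "Wren or Sam is a knave" must be true — and it is.
As a knave, Maya's statement "Kira is a knight, and also Zora is a knave" should be False; it is.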